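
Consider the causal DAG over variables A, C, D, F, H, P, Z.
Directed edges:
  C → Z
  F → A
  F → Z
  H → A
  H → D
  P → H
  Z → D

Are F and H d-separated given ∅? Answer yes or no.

Bayes-Ball from F | ∅ reaches {A,D,Z}.
H ∉ reach(F|∅) ⇒ F ⊥ H | ∅.

Yes — F ⊥ H | ∅.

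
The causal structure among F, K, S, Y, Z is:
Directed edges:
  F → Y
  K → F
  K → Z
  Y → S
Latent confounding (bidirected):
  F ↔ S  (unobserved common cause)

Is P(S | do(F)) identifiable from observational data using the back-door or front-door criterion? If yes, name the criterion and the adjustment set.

P(S|do(F)): frontdoor, adjust for {Y}.

desc(F)\{F}={S,Y}; candidates ⊆ {K,Z}.
F↔S: latent back-door arc(s) into F.
size 0: {}; under {} F still reaches {K,S,Z} ∋ S.
size 1: {K}, {Z}; under {K} F still reaches {S} ∋ S.
size 2: {K,Z}; under {K,Z} F still reaches {S} ∋ S.
F↔S cannot be blocked by any observed set — no back-door set.
{Y}: (i) intercepts every directed F→S path; (ii) no back-door F→{Y}; (iii) {F} blocks every back-door {Y}→S. Front-door holds.
P(S|do(F)) = Σ_{Y} P(Y|F) Σ_{F'} P(S|Y,F')P(F').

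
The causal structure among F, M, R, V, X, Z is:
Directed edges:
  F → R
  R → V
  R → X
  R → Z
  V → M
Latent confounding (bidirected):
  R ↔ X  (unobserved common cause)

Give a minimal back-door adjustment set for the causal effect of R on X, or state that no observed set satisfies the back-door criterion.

R→X: no observed back-door set.

desc(R)\{R}={M,V,X,Z}; candidates ⊆ {F}.
R↔X: latent back-door arc(s) into R.
size 0: {}; under {} R still reaches {F,X} ∋ X.
size 1: {F}; under {F} R still reaches {X} ∋ X.
R↔X cannot be blocked by any observed set — no back-door set.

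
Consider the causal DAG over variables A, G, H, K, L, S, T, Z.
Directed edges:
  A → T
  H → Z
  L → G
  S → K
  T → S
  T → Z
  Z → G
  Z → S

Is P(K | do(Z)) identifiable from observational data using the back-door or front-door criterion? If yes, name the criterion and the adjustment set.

P(K|do(Z)): backdoor, adjust for {T}.

desc(Z)\{Z}={G,K,S}; candidates ⊆ {A,H,L,T}.
size 0: {}; under {} Z still reaches {A,H,K,S,T} ∋ K.
{T}: Z⊥K given {T} in G with Z→· removed — back-door holds.
P(K|do(Z)) = Σ_{T} P(K|Z,T)·P(T).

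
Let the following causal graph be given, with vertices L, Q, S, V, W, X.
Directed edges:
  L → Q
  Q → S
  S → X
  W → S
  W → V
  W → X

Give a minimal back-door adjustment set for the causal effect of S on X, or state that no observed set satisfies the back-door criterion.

desc(S)\{S}={X}; candidates ⊆ {L,Q,V,W}.
size 0: {}; under {} S still reaches {L,Q,V,W,X} ∋ X.
{W}: S⊥X given {W} in G with S→· removed — back-door holds.

S→X: minimal back-door set {W}.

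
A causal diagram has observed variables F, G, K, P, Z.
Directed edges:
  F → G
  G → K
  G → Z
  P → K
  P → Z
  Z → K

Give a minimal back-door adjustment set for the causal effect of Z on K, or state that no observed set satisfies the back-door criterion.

desc(Z)\{Z}={K}; candidates ⊆ {F,G,P}.
size 0: {}; under {} Z still reaches {F,G,K,P} ∋ K.
size 1: {F}, {G}, {P}; under {F} Z still reaches {G,K,P} ∋ K.
{G,P}: Z⊥K given {G,P} in G with Z→· removed — back-door holds.

Z→K: minimal back-door set {G, P}.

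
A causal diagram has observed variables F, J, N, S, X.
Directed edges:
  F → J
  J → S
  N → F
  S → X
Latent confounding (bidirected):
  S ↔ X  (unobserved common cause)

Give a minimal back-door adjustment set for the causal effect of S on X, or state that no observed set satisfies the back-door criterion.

desc(S)\{S}={X}; candidates ⊆ {F,J,N}.
S↔X: latent back-door arc(s) into S.
size 0: {}; under {} S still reaches {F,J,N,X} ∋ X.
size 1: {F}, {J}, {N}; under {F} S still reaches {J,X} ∋ X.
size 2: {F,J}, {F,N}, {J,N}; under {F,J} S still reaches {X} ∋ X.
S↔X cannot be blocked by any observed set — no back-door set.

S→X: no observed back-door set.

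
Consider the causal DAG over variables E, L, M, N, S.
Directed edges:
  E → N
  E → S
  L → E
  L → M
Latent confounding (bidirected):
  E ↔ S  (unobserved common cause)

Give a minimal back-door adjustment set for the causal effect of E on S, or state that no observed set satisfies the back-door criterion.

desc(E)\{E}={N,S}; candidates ⊆ {L,M}.
E↔S: latent back-door arc(s) into E.
size 0: {}; under {} E still reaches {L,M,S} ∋ S.
size 1: {L}, {M}; under {L} E still reaches {S} ∋ S.
size 2: {L,M}; under {L,M} E still reaches {S} ∋ S.
E↔S cannot be blocked by any observed set — no back-door set.

E→S: no observed back-door set.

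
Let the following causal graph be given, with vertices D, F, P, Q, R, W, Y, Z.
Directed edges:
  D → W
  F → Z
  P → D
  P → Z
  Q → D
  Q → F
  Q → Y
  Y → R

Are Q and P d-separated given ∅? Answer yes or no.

Yes — Q ⊥ P | ∅.

Bayes-Ball from Q | ∅ reaches {D,F,R,W,Y,Z}.
P ∉ reach(Q|∅) ⇒ Q ⊥ P | ∅.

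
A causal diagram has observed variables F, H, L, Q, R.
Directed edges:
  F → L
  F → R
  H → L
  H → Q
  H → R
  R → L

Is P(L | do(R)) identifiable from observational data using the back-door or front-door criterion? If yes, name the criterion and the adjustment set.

desc(R)\{R}={L}; candidates ⊆ {F,H,Q}.
size 0: {}; under {} R still reaches {F,H,L,Q} ∋ L.
size 1: {F}, {H}, {Q}; under {F} R still reaches {H,L,Q} ∋ L.
{F,H}: R⊥L given {F,H} in G with R→· removed — back-door holds.
P(L|do(R)) = Σ_{F,H} P(L|R,F,H)·P(F,H).

P(L|do(R)): backdoor, adjust for {F, H}.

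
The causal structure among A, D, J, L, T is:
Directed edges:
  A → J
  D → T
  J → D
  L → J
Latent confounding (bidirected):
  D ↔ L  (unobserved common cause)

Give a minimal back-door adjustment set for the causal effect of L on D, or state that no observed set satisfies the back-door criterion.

L→D: no observed back-door set.

desc(L)\{L}={D,J,T}; candidates ⊆ {A}.
L↔D: latent back-door arc(s) into L.
size 0: {}; under {} L still reaches {D,T} ∋ D.
size 1: {A}; under {A} L still reaches {D,T} ∋ D.
L↔D cannot be blocked by any observed set — no back-door set.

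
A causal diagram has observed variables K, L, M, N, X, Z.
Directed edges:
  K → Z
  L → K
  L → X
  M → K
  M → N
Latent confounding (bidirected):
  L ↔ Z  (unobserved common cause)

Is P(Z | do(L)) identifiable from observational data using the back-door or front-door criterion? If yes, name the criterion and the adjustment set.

P(Z|do(L)): frontdoor, adjust for {K}.

desc(L)\{L}={K,X,Z}; candidates ⊆ {M,N}.
L↔Z: latent back-door arc(s) into L.
size 0: {}; under {} L still reaches {Z} ∋ Z.
size 1: {M}, {N}; under {M} L still reaches {Z} ∋ Z.
size 2: {M,N}; under {M,N} L still reaches {Z} ∋ Z.
L↔Z cannot be blocked by any observed set — no back-door set.
{K}: (i) intercepts every directed L→Z path; (ii) no back-door L→{K}; (iii) {L} blocks every back-door {K}→Z. Front-door holds.
P(Z|do(L)) = Σ_{K} P(K|L) Σ_{L'} P(Z|K,L')P(L').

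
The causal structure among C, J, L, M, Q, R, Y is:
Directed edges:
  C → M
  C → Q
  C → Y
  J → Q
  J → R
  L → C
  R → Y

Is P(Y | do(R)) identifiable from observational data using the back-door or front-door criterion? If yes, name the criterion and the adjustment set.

P(Y|do(R)): backdoor, adjust for ∅.

desc(R)\{R}={Y}; candidates ⊆ {C,J,L,M,Q}.
∅: R⊥Y given ∅ in G with R→· removed — back-door holds.
P(Y|do(R)) = P(Y|R) — no adjustment needed.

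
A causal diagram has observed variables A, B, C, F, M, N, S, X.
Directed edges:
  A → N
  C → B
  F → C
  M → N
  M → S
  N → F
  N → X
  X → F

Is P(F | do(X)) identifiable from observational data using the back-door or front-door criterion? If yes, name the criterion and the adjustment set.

P(F|do(X)): backdoor, adjust for {N}.

desc(X)\{X}={B,C,F}; candidates ⊆ {A,M,N,S}.
size 0: {}; under {} X still reaches {A,B,C,F,M,N,S} ∋ F.
{N}: X⊥F given {N} in G with X→· removed — back-door holds.
P(F|do(X)) = Σ_{N} P(F|X,N)·P(N).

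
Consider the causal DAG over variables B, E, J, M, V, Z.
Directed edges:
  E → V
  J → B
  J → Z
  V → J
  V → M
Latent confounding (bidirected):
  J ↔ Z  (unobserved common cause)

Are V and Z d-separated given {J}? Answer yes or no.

Bayes-Ball from V | {J} reaches {E,M,Z}.
Z ∈ reach(V|{J}) ⇒ V ⊥̸ Z | {J}.

No — V and Z are d-connected given {J}.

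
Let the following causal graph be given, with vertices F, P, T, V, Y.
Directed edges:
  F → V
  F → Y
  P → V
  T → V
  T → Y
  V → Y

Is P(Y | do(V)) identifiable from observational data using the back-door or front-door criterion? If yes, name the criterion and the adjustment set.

desc(V)\{V}={Y}; candidates ⊆ {F,P,T}.
size 0: {}; under {} V still reaches {F,P,T,Y} ∋ Y.
size 1: {F}, {P}, {T}; under {F} V still reaches {P,T,Y} ∋ Y.
{F,T}: V⊥Y given {F,T} in G with V→· removed — back-door holds.
P(Y|do(V)) = Σ_{F,T} P(Y|V,F,T)·P(F,T).

P(Y|do(V)): backdoor, adjust for {F, T}.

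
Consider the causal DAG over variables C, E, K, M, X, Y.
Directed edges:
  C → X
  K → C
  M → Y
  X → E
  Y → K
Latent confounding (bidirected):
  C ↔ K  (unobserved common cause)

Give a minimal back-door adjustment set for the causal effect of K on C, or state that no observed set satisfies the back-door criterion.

desc(K)\{K}={C,E,X}; candidates ⊆ {M,Y}.
K↔C: latent back-door arc(s) into K.
size 0: {}; under {} K still reaches {C,E,M,X,Y} ∋ C.
size 1: {M}, {Y}; under {M} K still reaches {C,E,X,Y} ∋ C.
size 2: {M,Y}; under {M,Y} K still reaches {C,E,X} ∋ C.
K↔C cannot be blocked by any observed set — no back-door set.

K→C: no observed back-door set.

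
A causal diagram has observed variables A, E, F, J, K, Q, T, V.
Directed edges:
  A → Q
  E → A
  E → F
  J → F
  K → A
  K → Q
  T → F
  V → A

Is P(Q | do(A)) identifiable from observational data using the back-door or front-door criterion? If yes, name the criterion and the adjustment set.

P(Q|do(A)): backdoor, adjust for {K}.

desc(A)\{A}={Q}; candidates ⊆ {E,F,J,K,T,V}.
size 0: {}; under {} A still reaches {E,F,K,Q,V} ∋ Q.
{K}: A⊥Q given {K} in G with A→· removed — back-door holds.
P(Q|do(A)) = Σ_{K} P(Q|A,K)·P(K).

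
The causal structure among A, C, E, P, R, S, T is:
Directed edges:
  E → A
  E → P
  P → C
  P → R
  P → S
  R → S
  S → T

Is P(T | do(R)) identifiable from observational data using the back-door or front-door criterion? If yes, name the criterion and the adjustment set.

P(T|do(R)): backdoor, adjust for {P}.

desc(R)\{R}={S,T}; candidates ⊆ {A,C,E,P}.
size 0: {}; under {} R still reaches {A,C,E,P,S,T} ∋ T.
{P}: R⊥T given {P} in G with R→· removed — back-door holds.
P(T|do(R)) = Σ_{P} P(T|R,P)·P(P).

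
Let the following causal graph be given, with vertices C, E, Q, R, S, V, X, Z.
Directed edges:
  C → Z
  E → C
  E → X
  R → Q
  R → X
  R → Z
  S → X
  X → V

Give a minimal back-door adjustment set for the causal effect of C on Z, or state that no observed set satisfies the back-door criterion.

desc(C)\{C}={Z}; candidates ⊆ {E,Q,R,S,V,X}.
∅: C⊥Z given ∅ in G with C→· removed — back-door holds.

C→Z: minimal back-door set ∅.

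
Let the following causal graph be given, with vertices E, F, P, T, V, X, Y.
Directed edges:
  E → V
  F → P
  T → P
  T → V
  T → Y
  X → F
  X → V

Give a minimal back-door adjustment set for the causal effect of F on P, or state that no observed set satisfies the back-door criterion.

F→P: minimal back-door set ∅.

desc(F)\{F}={P}; candidates ⊆ {E,T,V,X,Y}.
∅: F⊥P given ∅ in G with F→· removed — back-door holds.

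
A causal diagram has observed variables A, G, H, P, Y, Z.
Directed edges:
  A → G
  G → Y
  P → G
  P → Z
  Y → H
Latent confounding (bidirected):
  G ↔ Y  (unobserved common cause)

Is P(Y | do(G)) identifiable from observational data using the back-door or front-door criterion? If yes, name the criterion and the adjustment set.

desc(G)\{G}={H,Y}; candidates ⊆ {A,P,Z}.
G↔Y: latent back-door arc(s) into G.
size 0: {}; under {} G still reaches {A,H,P,Y,Z} ∋ Y.
size 1: {A}, {P}, {Z}; under {A} G still reaches {H,P,Y,Z} ∋ Y.
size 2: {A,P}, {A,Z}, {P,Z}; under {A,P} G still reaches {H,Y} ∋ Y.
G↔Y cannot be blocked by any observed set — no back-door set.
No mediator lies on a directed G→…→Y path.
Neither criterion identifies P(Y|do(G)) in this graph.

P(Y|do(G)): not identifiable (no BD/FD set).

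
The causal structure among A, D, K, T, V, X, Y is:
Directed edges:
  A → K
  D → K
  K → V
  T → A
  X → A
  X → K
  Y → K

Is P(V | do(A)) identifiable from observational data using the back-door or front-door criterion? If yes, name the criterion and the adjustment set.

desc(A)\{A}={K,V}; candidates ⊆ {D,T,X,Y}.
size 0: {}; under {} A still reaches {K,T,V,X} ∋ V.
{X}: A⊥V given {X} in G with A→· removed — back-door holds.
P(V|do(A)) = Σ_{X} P(V|A,X)·P(X).

P(V|do(A)): backdoor, adjust for {X}.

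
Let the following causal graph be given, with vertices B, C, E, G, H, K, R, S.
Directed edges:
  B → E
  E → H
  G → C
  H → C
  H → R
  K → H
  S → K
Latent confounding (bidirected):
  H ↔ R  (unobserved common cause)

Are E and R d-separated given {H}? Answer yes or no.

No — E and R are d-connected given {H}.

Bayes-Ball from E | {H} reaches {B,K,R,S}.
R ∈ reach(E|{H}) ⇒ E ⊥̸ R | {H}.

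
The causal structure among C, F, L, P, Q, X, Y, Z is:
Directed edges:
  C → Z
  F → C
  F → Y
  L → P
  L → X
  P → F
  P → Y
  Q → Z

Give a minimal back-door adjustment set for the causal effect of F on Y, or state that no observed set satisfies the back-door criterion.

F→Y: minimal back-door set {P}.

desc(F)\{F}={C,Y,Z}; candidates ⊆ {L,P,Q,X}.
size 0: {}; under {} F still reaches {L,P,X,Y} ∋ Y.
{P}: F⊥Y given {P} in G with F→· removed — back-door holds.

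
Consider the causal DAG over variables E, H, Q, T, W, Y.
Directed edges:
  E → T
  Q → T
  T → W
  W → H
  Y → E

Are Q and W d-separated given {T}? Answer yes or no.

Bayes-Ball from Q | {T} reaches {E,Y}.
W ∉ reach(Q|{T}) ⇒ Q ⊥ W | {T}.

Yes — Q ⊥ W | {T}.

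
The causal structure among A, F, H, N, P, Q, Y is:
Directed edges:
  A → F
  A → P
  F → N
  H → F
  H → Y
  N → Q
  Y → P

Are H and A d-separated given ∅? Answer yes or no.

Bayes-Ball from H | ∅ reaches {F,N,P,Q,Y}.
A ∉ reach(H|∅) ⇒ H ⊥ A | ∅.

Yes — H ⊥ A | ∅.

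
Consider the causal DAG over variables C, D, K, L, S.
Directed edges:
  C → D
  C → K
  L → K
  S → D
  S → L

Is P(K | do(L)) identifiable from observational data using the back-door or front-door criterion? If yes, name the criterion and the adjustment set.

desc(L)\{L}={K}; candidates ⊆ {C,D,S}.
∅: L⊥K given ∅ in G with L→· removed — back-door holds.
P(K|do(L)) = P(K|L) — no adjustment needed.

P(K|do(L)): backdoor, adjust for ∅.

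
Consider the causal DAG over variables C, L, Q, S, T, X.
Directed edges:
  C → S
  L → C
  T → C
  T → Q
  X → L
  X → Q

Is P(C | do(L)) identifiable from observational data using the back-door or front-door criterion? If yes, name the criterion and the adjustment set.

P(C|do(L)): backdoor, adjust for ∅.

desc(L)\{L}={C,S}; candidates ⊆ {Q,T,X}.
∅: L⊥C given ∅ in G with L→· removed — back-door holds.
P(C|do(L)) = P(C|L) — no adjustment needed.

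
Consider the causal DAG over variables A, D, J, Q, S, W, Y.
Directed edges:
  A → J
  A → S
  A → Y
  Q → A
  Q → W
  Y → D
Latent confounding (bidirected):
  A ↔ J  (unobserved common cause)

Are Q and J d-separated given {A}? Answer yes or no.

No — Q and J are d-connected given {A}.

Bayes-Ball from Q | {A} reaches {J,W}.
J ∈ reach(Q|{A}) ⇒ Q ⊥̸ J | {A}.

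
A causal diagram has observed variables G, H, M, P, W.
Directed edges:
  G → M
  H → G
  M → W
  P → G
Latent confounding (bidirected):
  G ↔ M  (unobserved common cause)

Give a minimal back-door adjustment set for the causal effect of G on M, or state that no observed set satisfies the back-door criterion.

desc(G)\{G}={M,W}; candidates ⊆ {H,P}.
G↔M: latent back-door arc(s) into G.
size 0: {}; under {} G still reaches {H,M,P,W} ∋ M.
size 1: {H}, {P}; under {H} G still reaches {M,P,W} ∋ M.
size 2: {H,P}; under {H,P} G still reaches {M,W} ∋ M.
G↔M cannot be blocked by any observed set — no back-door set.

G→M: no observed back-door set.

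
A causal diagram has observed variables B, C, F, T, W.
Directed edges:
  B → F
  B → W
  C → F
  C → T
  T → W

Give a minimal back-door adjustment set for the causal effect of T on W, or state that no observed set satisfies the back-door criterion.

T→W: minimal back-door set ∅.

desc(T)\{T}={W}; candidates ⊆ {B,C,F}.
∅: T⊥W given ∅ in G with T→· removed — back-door holds.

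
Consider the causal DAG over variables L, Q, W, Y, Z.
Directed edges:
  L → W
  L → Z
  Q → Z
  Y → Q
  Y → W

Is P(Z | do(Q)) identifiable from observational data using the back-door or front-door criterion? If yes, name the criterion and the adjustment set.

desc(Q)\{Q}={Z}; candidates ⊆ {L,W,Y}.
∅: Q⊥Z given ∅ in G with Q→· removed — back-door holds.
P(Z|do(Q)) = P(Z|Q) — no adjustment needed.

P(Z|do(Q)): backdoor, adjust for ∅.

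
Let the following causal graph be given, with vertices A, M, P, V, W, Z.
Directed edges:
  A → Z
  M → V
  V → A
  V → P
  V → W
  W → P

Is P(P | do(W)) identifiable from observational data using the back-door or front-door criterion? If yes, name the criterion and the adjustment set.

desc(W)\{W}={P}; candidates ⊆ {A,M,V,Z}.
size 0: {}; under {} W still reaches {A,M,P,V,Z} ∋ P.
{V}: W⊥P given {V} in G with W→· removed — back-door holds.
P(P|do(W)) = Σ_{V} P(P|W,V)·P(V).

P(P|do(W)): backdoor, adjust for {V}.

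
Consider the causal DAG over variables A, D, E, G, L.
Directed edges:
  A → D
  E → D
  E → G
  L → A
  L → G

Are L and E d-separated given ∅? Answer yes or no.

Bayes-Ball from L | ∅ reaches {A,D,G}.
E ∉ reach(L|∅) ⇒ L ⊥ E | ∅.

Yes — L ⊥ E | ∅.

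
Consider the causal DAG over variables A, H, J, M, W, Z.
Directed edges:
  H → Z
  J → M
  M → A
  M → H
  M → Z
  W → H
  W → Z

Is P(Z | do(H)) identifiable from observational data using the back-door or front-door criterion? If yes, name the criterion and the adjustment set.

desc(H)\{H}={Z}; candidates ⊆ {A,J,M,W}.
size 0: {}; under {} H still reaches {A,J,M,W,Z} ∋ Z.
size 1: {A}, {J}, {M} …(+1); under {A} H still reaches {J,M,W,Z} ∋ Z.
{M,W}: H⊥Z given {M,W} in G with H→· removed — back-door holds.
P(Z|do(H)) = Σ_{M,W} P(Z|H,M,W)·P(M,W).

P(Z|do(H)): backdoor, adjust for {M, W}.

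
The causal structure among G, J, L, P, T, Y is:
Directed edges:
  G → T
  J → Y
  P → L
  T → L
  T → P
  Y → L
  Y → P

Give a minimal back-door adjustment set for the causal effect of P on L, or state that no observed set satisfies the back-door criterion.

desc(P)\{P}={L}; candidates ⊆ {G,J,T,Y}.
size 0: {}; under {} P still reaches {G,J,L,T,Y} ∋ L.
size 1: {G}, {J}, {T} …(+1); under {G} P still reaches {J,L,T,Y} ∋ L.
{T,Y}: P⊥L given {T,Y} in G with P→· removed — back-door holds.

P→L: minimal back-door set {T, Y}.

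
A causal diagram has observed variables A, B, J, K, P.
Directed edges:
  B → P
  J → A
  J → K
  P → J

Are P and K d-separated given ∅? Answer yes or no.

No — P and K are d-connected given ∅.

Bayes-Ball from P | ∅ reaches {A,B,J,K}.
K ∈ reach(P|∅) ⇒ P ⊥̸ K | ∅.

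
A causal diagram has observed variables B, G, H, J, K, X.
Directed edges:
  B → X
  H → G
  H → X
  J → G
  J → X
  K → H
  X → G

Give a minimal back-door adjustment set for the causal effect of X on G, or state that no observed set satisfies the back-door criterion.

X→G: minimal back-door set {H, J}.

desc(X)\{X}={G}; candidates ⊆ {B,H,J,K}.
size 0: {}; under {} X still reaches {B,G,H,J,K} ∋ G.
size 1: {B}, {H}, {J} …(+1); under {B} X still reaches {G,H,J,K} ∋ G.
{H,J}: X⊥G given {H,J} in G with X→· removed — back-door holds.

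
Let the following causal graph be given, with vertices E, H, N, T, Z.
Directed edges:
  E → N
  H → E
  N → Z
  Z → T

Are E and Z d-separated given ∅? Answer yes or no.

Bayes-Ball from E | ∅ reaches {H,N,T,Z}.
Z ∈ reach(E|∅) ⇒ E ⊥̸ Z | ∅.

No — E and Z are d-connected given ∅.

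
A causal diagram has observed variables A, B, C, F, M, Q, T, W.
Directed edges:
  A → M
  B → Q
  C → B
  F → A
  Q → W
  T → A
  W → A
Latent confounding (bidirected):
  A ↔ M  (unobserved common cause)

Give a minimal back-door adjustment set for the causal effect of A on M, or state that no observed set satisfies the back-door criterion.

A→M: no observed back-door set.

desc(A)\{A}={M}; candidates ⊆ {B,C,F,Q,T,W}.
A↔M: latent back-door arc(s) into A.
size 0: {}; under {} A still reaches {B,C,F,M,Q,T,W} ∋ M.
size 1: {B}, {C}, {F} …(+3); under {B} A still reaches {F,M,Q,T,W} ∋ M.
size 2: {B,C}, {B,F}, {B,Q} …(+12); under {B,C} A still reaches {F,M,Q,T,W} ∋ M.
A↔M cannot be blocked by any observed set — no back-door set.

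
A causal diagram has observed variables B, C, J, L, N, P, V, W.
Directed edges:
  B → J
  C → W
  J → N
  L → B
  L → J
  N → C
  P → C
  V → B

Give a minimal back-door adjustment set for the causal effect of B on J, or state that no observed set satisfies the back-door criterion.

B→J: minimal back-door set {L}.

desc(B)\{B}={C,J,N,W}; candidates ⊆ {L,P,V}.
size 0: {}; under {} B still reaches {C,J,L,N,V,W} ∋ J.
{L}: B⊥J given {L} in G with B→· removed — back-door holds.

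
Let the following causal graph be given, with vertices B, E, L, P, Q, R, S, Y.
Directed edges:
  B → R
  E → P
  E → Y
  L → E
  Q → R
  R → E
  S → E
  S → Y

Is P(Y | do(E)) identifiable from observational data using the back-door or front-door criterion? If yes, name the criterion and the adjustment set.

P(Y|do(E)): backdoor, adjust for {S}.

desc(E)\{E}={P,Y}; candidates ⊆ {B,L,Q,R,S}.
size 0: {}; under {} E still reaches {B,L,Q,R,S,Y} ∋ Y.
{S}: E⊥Y given {S} in G with E→· removed — back-door holds.
P(Y|do(E)) = Σ_{S} P(Y|E,S)·P(S).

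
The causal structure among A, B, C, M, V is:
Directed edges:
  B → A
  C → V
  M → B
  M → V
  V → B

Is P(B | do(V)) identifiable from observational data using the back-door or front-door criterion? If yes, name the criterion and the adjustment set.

desc(V)\{V}={A,B}; candidates ⊆ {C,M}.
size 0: {}; under {} V still reaches {A,B,C,M} ∋ B.
{M}: V⊥B given {M} in G with V→· removed — back-door holds.
P(B|do(V)) = Σ_{M} P(B|V,M)·P(M).

P(B|do(V)): backdoor, adjust for {M}.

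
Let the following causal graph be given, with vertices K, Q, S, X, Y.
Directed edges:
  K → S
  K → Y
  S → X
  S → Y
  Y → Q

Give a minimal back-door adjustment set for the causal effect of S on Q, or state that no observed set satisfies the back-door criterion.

desc(S)\{S}={Q,X,Y}; candidates ⊆ {K}.
size 0: {}; under {} S still reaches {K,Q,Y} ∋ Q.
{K}: S⊥Q given {K} in G with S→· removed — back-door holds.

S→Q: minimal back-door set {K}.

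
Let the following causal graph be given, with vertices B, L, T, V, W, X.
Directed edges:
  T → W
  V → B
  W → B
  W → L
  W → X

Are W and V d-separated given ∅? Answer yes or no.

Yes — W ⊥ V | ∅.

Bayes-Ball from W | ∅ reaches {B,L,T,X}.
V ∉ reach(W|∅) ⇒ W ⊥ V | ∅.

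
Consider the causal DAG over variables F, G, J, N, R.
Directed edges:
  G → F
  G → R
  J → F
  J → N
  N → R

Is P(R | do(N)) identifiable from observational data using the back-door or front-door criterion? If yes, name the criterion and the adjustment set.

P(R|do(N)): backdoor, adjust for ∅.

desc(N)\{N}={R}; candidates ⊆ {F,G,J}.
∅: N⊥R given ∅ in G with N→· removed — back-door holds.
P(R|do(N)) = P(R|N) — no adjustment needed.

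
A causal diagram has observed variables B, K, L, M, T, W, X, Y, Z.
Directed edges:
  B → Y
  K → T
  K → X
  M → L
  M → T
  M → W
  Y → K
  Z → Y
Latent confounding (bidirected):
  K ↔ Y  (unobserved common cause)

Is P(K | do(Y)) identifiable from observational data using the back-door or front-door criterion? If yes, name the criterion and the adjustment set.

P(K|do(Y)): not identifiable (no BD/FD set).

desc(Y)\{Y}={K,T,X}; candidates ⊆ {B,L,M,W,Z}.
Y↔K: latent back-door arc(s) into Y.
size 0: {}; under {} Y still reaches {B,K,T,X,Z} ∋ K.
size 1: {B}, {L}, {M} …(+2); under {B} Y still reaches {K,T,X,Z} ∋ K.
size 2: {B,L}, {B,M}, {B,W} …(+7); under {B,L} Y still reaches {K,T,X,Z} ∋ K.
Y↔K cannot be blocked by any observed set — no back-door set.
No mediator lies on a directed Y→…→K path.
Neither criterion identifies P(K|do(Y)) in this graph.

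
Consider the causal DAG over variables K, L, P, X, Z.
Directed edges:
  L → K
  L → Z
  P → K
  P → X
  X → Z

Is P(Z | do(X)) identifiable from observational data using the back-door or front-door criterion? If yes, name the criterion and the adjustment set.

desc(X)\{X}={Z}; candidates ⊆ {K,L,P}.
∅: X⊥Z given ∅ in G with X→· removed — back-door holds.
P(Z|do(X)) = P(Z|X) — no adjustment needed.

P(Z|do(X)): backdoor, adjust for ∅.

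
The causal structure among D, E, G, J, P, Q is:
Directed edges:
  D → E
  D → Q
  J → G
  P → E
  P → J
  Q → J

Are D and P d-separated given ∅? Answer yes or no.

Bayes-Ball from D | ∅ reaches {E,G,J,Q}.
P ∉ reach(D|∅) ⇒ D ⊥ P | ∅.

Yes — D ⊥ P | ∅.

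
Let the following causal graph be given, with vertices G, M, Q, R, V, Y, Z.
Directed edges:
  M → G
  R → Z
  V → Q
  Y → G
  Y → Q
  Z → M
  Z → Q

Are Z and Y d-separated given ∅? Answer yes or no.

Bayes-Ball from Z | ∅ reaches {G,M,Q,R}.
Y ∉ reach(Z|∅) ⇒ Z ⊥ Y | ∅.

Yes — Z ⊥ Y | ∅.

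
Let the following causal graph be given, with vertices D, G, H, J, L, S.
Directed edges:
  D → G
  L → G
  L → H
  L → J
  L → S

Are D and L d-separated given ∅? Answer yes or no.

Bayes-Ball from D | ∅ reaches {G}.
L ∉ reach(D|∅) ⇒ D ⊥ L | ∅.

Yes — D ⊥ L | ∅.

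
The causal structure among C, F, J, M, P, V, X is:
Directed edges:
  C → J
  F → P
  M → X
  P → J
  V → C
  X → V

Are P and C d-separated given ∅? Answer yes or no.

Bayes-Ball from P | ∅ reaches {F,J}.
C ∉ reach(P|∅) ⇒ P ⊥ C | ∅.

Yes — P ⊥ C | ∅.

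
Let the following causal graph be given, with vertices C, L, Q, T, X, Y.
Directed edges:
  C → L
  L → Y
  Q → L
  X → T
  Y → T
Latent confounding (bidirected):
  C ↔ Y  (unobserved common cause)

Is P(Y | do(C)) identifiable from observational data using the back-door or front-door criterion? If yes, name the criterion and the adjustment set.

P(Y|do(C)): frontdoor, adjust for {L}.

desc(C)\{C}={L,T,Y}; candidates ⊆ {Q,X}.
C↔Y: latent back-door arc(s) into C.
size 0: {}; under {} C still reaches {T,Y} ∋ Y.
size 1: {Q}, {X}; under {Q} C still reaches {T,Y} ∋ Y.
size 2: {Q,X}; under {Q,X} C still reaches {T,Y} ∋ Y.
C↔Y cannot be blocked by any observed set — no back-door set.
{L}: (i) intercepts every directed C→Y path; (ii) no back-door C→{L}; (iii) {C} blocks every back-door {L}→Y. Front-door holds.
P(Y|do(C)) = Σ_{L} P(L|C) Σ_{C'} P(Y|L,C')P(C').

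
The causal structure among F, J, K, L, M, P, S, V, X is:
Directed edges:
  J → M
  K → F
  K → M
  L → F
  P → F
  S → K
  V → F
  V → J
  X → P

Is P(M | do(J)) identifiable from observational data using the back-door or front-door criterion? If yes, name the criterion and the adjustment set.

desc(J)\{J}={M}; candidates ⊆ {F,K,L,P,S,V,X}.
∅: J⊥M given ∅ in G with J→· removed — back-door holds.
P(M|do(J)) = P(M|J) — no adjustment needed.

P(M|do(J)): backdoor, adjust for ∅.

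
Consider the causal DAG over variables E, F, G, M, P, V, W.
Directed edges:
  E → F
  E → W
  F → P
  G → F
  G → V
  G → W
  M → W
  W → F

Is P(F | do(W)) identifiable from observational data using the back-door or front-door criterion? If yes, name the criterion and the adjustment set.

desc(W)\{W}={F,P}; candidates ⊆ {E,G,M,V}.
size 0: {}; under {} W still reaches {E,F,G,M,P,V} ∋ F.
size 1: {E}, {G}, {M} …(+1); under {E} W still reaches {F,G,M,P,V} ∋ F.
{E,G}: W⊥F given {E,G} in G with W→· removed — back-door holds.
P(F|do(W)) = Σ_{E,G} P(F|W,E,G)·P(E,G).

P(F|do(W)): backdoor, adjust for {E, G}.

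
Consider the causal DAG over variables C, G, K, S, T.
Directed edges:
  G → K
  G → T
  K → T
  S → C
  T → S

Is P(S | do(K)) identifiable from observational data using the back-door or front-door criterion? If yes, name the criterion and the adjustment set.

desc(K)\{K}={C,S,T}; candidates ⊆ {G}.
size 0: {}; under {} K still reaches {C,G,S,T} ∋ S.
{G}: K⊥S given {G} in G with K→· removed — back-door holds.
P(S|do(K)) = Σ_{G} P(S|K,G)·P(G).

P(S|do(K)): backdoor, adjust for {G}.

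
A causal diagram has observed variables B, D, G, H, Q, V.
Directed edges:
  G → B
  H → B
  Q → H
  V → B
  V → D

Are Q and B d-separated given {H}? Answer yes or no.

Yes — Q ⊥ B | {H}.

Bayes-Ball from Q | {H} reaches ∅.
B ∉ reach(Q|{H}) ⇒ Q ⊥ B | {H}.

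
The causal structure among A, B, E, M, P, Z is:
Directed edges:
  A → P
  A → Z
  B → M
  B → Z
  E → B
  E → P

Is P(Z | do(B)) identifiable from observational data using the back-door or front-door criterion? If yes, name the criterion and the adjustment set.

P(Z|do(B)): backdoor, adjust for ∅.

desc(B)\{B}={M,Z}; candidates ⊆ {A,E,P}.
∅: B⊥Z given ∅ in G with B→· removed — back-door holds.
P(Z|do(B)) = P(Z|B) — no adjustment needed.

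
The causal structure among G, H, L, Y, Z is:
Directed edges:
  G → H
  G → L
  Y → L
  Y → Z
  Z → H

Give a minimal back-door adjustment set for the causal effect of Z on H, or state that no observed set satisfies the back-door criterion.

Z→H: minimal back-door set ∅.

desc(Z)\{Z}={H}; candidates ⊆ {G,L,Y}.
∅: Z⊥H given ∅ in G with Z→· removed — back-door holds.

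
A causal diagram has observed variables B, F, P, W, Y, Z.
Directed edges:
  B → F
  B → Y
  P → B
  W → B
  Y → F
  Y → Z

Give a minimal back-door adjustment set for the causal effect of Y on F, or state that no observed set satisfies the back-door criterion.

desc(Y)\{Y}={F,Z}; candidates ⊆ {B,P,W}.
size 0: {}; under {} Y still reaches {B,F,P,W} ∋ F.
{B}: Y⊥F given {B} in G with Y→· removed — back-door holds.

Y→F: minimal back-door set {B}.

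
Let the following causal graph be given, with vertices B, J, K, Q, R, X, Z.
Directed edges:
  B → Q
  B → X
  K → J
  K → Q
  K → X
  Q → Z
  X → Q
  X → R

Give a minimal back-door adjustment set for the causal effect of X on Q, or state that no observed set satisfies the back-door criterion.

X→Q: minimal back-door set {B, K}.

desc(X)\{X}={Q,R,Z}; candidates ⊆ {B,J,K}.
size 0: {}; under {} X still reaches {B,J,K,Q,Z} ∋ Q.
size 1: {B}, {J}, {K}; under {B} X still reaches {J,K,Q,Z} ∋ Q.
{B,K}: X⊥Q given {B,K} in G with X→· removed — back-door holds.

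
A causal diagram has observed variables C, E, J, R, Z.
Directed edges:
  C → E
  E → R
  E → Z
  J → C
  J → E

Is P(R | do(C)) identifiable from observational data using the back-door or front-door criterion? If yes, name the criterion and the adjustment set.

desc(C)\{C}={E,R,Z}; candidates ⊆ {J}.
size 0: {}; under {} C still reaches {E,J,R,Z} ∋ R.
{J}: C⊥R given {J} in G with C→· removed — back-door holds.
P(R|do(C)) = Σ_{J} P(R|C,J)·P(J).

P(R|do(C)): backdoor, adjust for {J}.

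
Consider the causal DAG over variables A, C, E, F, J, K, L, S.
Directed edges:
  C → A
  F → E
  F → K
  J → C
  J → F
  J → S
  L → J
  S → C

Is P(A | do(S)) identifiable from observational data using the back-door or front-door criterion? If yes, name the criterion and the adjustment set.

desc(S)\{S}={A,C}; candidates ⊆ {E,F,J,K,L}.
size 0: {}; under {} S still reaches {A,C,E,F,J,K,L} ∋ A.
{J}: S⊥A given {J} in G with S→· removed — back-door holds.
P(A|do(S)) = Σ_{J} P(A|S,J)·P(J).

P(A|do(S)): backdoor, adjust for {J}.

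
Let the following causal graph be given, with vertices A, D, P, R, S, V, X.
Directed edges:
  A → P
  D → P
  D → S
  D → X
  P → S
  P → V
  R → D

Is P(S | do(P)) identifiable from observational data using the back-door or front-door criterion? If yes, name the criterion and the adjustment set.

desc(P)\{P}={S,V}; candidates ⊆ {A,D,R,X}.
size 0: {}; under {} P still reaches {A,D,R,S,X} ∋ S.
{D}: P⊥S given {D} in G with P→· removed — back-door holds.
P(S|do(P)) = Σ_{D} P(S|P,D)·P(D).

P(S|do(P)): backdoor, adjust for {D}.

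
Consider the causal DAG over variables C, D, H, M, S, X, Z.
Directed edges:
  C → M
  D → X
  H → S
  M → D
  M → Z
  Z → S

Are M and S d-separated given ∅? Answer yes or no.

Bayes-Ball from M | ∅ reaches {C,D,S,X,Z}.
S ∈ reach(M|∅) ⇒ M ⊥̸ S | ∅.

No — M and S are d-connected given ∅.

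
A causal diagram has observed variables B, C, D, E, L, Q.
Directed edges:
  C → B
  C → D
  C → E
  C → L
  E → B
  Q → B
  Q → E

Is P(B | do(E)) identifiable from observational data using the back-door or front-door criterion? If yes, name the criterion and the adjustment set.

P(B|do(E)): backdoor, adjust for {C, Q}.

desc(E)\{E}={B}; candidates ⊆ {C,D,L,Q}.
size 0: {}; under {} E still reaches {B,C,D,L,Q} ∋ B.
size 1: {C}, {D}, {L} …(+1); under {C} E still reaches {B,Q} ∋ B.
{C,Q}: E⊥B given {C,Q} in G with E→· removed — back-door holds.
P(B|do(E)) = Σ_{C,Q} P(B|E,C,Q)·P(C,Q).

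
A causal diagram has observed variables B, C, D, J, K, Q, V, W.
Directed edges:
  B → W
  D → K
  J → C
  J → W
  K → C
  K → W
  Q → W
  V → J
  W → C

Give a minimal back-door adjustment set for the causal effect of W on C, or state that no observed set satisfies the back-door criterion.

W→C: minimal back-door set {J, K}.

desc(W)\{W}={C}; candidates ⊆ {B,D,J,K,Q,V}.
size 0: {}; under {} W still reaches {B,C,D,J,K,Q,V} ∋ C.
size 1: {B}, {D}, {J} …(+3); under {B} W still reaches {C,D,J,K,Q,V} ∋ C.
{J,K}: W⊥C given {J,K} in G with W→· removed — back-door holds.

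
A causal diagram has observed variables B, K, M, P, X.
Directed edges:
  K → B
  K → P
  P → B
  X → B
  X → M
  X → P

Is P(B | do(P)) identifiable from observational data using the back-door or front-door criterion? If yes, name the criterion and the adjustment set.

desc(P)\{P}={B}; candidates ⊆ {K,M,X}.
size 0: {}; under {} P still reaches {B,K,M,X} ∋ B.
size 1: {K}, {M}, {X}; under {K} P still reaches {B,M,X} ∋ B.
{K,X}: P⊥B given {K,X} in G with P→· removed — back-door holds.
P(B|do(P)) = Σ_{K,X} P(B|P,K,X)·P(K,X).

P(B|do(P)): backdoor, adjust for {K, X}.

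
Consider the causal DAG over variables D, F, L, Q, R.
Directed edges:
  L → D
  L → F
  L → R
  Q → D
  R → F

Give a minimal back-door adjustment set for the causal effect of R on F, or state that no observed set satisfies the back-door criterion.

desc(R)\{R}={F}; candidates ⊆ {D,L,Q}.
size 0: {}; under {} R still reaches {D,F,L} ∋ F.
{L}: R⊥F given {L} in G with R→· removed — back-door holds.

R→F: minimal back-door set {L}.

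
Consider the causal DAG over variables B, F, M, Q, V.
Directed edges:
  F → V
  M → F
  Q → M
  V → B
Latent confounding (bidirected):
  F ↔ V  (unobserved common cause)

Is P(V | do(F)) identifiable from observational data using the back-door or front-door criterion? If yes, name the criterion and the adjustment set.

P(V|do(F)): not identifiable (no BD/FD set).

desc(F)\{F}={B,V}; candidates ⊆ {M,Q}.
F↔V: latent back-door arc(s) into F.
size 0: {}; under {} F still reaches {B,M,Q,V} ∋ V.
size 1: {M}, {Q}; under {M} F still reaches {B,V} ∋ V.
size 2: {M,Q}; under {M,Q} F still reaches {B,V} ∋ V.
F↔V cannot be blocked by any observed set — no back-door set.
No mediator lies on a directed F→…→V path.
Neither criterion identifies P(V|do(F)) in this graph.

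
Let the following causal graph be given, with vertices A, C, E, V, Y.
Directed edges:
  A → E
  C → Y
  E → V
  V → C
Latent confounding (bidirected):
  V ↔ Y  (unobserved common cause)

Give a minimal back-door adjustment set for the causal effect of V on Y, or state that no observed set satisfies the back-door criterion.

desc(V)\{V}={C,Y}; candidates ⊆ {A,E}.
V↔Y: latent back-door arc(s) into V.
size 0: {}; under {} V still reaches {A,E,Y} ∋ Y.
size 1: {A}, {E}; under {A} V still reaches {E,Y} ∋ Y.
size 2: {A,E}; under {A,E} V still reaches {Y} ∋ Y.
V↔Y cannot be blocked by any observed set — no back-door set.

V→Y: no observed back-door set.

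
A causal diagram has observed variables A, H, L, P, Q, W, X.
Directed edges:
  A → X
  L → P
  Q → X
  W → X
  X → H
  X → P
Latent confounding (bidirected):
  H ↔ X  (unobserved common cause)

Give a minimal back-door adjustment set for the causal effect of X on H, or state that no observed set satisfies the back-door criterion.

desc(X)\{X}={H,P}; candidates ⊆ {A,L,Q,W}.
X↔H: latent back-door arc(s) into X.
size 0: {}; under {} X still reaches {A,H,Q,W} ∋ H.
size 1: {A}, {L}, {Q} …(+1); under {A} X still reaches {H,Q,W} ∋ H.
size 2: {A,L}, {A,Q}, {A,W} …(+3); under {A,L} X still reaches {H,Q,W} ∋ H.
X↔H cannot be blocked by any observed set — no back-door set.

X→H: no observed back-door set.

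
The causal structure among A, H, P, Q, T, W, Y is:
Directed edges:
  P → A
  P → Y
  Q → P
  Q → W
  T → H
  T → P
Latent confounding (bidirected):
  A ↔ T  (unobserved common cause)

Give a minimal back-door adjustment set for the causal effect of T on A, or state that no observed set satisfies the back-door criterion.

desc(T)\{T}={A,H,P,Y}; candidates ⊆ {Q,W}.
T↔A: latent back-door arc(s) into T.
size 0: {}; under {} T still reaches {A} ∋ A.
size 1: {Q}, {W}; under {Q} T still reaches {A} ∋ A.
size 2: {Q,W}; under {Q,W} T still reaches {A} ∋ A.
T↔A cannot be blocked by any observed set — no back-door set.

T→A: no observed back-door set.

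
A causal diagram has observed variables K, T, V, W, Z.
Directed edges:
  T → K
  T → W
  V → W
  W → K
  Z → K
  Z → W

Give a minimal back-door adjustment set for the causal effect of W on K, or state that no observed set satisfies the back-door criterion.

W→K: minimal back-door set {T, Z}.

desc(W)\{W}={K}; candidates ⊆ {T,V,Z}.
size 0: {}; under {} W still reaches {K,T,V,Z} ∋ K.
size 1: {T}, {V}, {Z}; under {T} W still reaches {K,V,Z} ∋ K.
{T,Z}: W⊥K given {T,Z} in G with W→· removed — back-door holds.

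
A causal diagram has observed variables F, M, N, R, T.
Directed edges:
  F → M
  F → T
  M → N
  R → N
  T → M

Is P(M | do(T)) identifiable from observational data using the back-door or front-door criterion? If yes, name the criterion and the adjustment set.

desc(T)\{T}={M,N}; candidates ⊆ {F,R}.
size 0: {}; under {} T still reaches {F,M,N} ∋ M.
{F}: T⊥M given {F} in G with T→· removed — back-door holds.
P(M|do(T)) = Σ_{F} P(M|T,F)·P(F).

P(M|do(T)): backdoor, adjust for {F}.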